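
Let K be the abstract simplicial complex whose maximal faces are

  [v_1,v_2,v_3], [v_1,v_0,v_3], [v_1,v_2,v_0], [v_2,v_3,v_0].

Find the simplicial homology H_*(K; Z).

H_0 ≅ Z,  H_1 = 0,  H_2 ≅ Z.

We work with the vertex ordering v_0 < v_1 < v_2 < v_3. The simplices of K, each written with vertices in increasing order, are:

  0-simplices (4): [v_0], [v_1], [v_2], [v_3]
  1-simplices (6): [v_0,v_1], [v_0,v_2], [v_0,v_3], [v_1,v_2], [v_1,v_3], [v_2,v_3]
  2-simplices (4): [v_0,v_1,v_2], [v_0,v_1,v_3], [v_0,v_2,v_3], [v_1,v_2,v_3]

so the chain groups are C_0 ≅ Z^4, C_1 ≅ Z^6, C_2 ≅ Z^4.

∂_1: C_1 → C_0 sends each edge [p,q] (with p < q) to q − p. For instance
  ∂[v_0,v_1] = [v_1] − [v_0].
The 4×6 boundary matrix has rank 3 and Smith normal form diag(1,1,1).

∂_2: C_2 → C_1 maps a triangle to the signed sum of its edges. For instance
  ∂[v_0,v_2,v_3] = [v_2,v_3] − [v_0,v_3] + [v_0,v_2],
  ∂[v_1,v_2,v_3] = [v_2,v_3] − [v_1,v_3] + [v_1,v_2].
The 6×4 boundary matrix has rank 3 and Smith normal form diag(1,1,1).

Reading off H_k = ker ∂_k / im ∂_{k+1}:

  H_0: rank C_0 − rank ∂_1 = 4 − 3 = 1, and the invariant factors of ∂_1 are all 1, so H_0 = Z.
  H_1: rank ker ∂_1 − rank ∂_2 = (6 − 3) − 3 = 0, and the invariant factors of ∂_2 are all 1, so H_1 = 0.
  H_2: rank ker ∂_2 − rank ∂_3 = (4 − 3) − 0 = 1, and there is no ∂_3, so H_2 = Z.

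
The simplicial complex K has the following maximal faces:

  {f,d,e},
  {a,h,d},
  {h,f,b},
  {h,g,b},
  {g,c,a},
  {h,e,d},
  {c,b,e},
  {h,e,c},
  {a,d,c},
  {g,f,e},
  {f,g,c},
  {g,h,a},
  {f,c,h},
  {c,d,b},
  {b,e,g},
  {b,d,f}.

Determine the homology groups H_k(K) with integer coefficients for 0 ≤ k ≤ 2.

We work with the vertex ordering a < b < c < d < e < f < g < h. The simplices of K, each written with vertices in increasing order, are:

  0-simplices (8): a, b, c, d, e, f, g, h
  1-simplices (24): ac, ad, ag, ah, bc, bd, be, bf, bg, bh, cd, ce, cf, cg, ch, de, df, dh, ef, eg, eh, fg, fh, gh
  2-simplices (16): acd, acg, adh, agh, bcd, bce, bdf, beg, bfh, bgh, ceh, cfg, cfh, def, deh, efg

giving chain groups C_0 ≅ Z^8, C_1 ≅ Z^24, C_2 ≅ Z^16.

Boundary ∂_1: C_1 → C_0 maps an edge to its endpoints' difference, ∂[p,q] = q − p.
As a 8×24 matrix over Z this has rank 7, with invariant factors (1,1,1,1,1,1,1).

Boundary ∂_2: C_2 → C_1 maps a triangle to the signed sum of its edges. For instance
  ∂cfg = fg − cg + cf,
  ∂def = ef − df + de.
The resulting 24×16 matrix has rank 15, and its Smith normal form has invariant factors (1,1,1,1,1,1,1,1,1,1,1,1,1,1,1).

Computing H_k = (kernel of ∂_k) / (image of ∂_{k+1}):

  H_0: rank C_0 − rank ∂_1 = 8 − 7 = 1, and the invariant factors of ∂_1 are all 1, so H_0 = Z.
  H_1: rank ker ∂_1 − rank ∂_2 = (24 − 7) − 15 = 2, and the invariant factors of ∂_2 are all 1, so H_1 = Z^2.
  H_2: rank ker ∂_2 − rank ∂_3 = (16 − 15) − 0 = 1, and there is no ∂_3, so H_2 = Z.

H_0 = Z,  H_1 = Z^2,  H_2 = Z.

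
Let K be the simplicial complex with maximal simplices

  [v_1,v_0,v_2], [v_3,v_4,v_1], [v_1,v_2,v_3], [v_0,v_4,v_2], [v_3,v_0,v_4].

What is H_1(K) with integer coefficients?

Fix the vertex order v_0 < v_1 < v_2 < v_3 < v_4 and write every simplex with vertices in increasing order. Then dim K = 2 and the simplices of K are:

  0-simplices (5): [v_0], [v_1], [v_2], [v_3], [v_4]
  1-simplices (10): [v_0,v_1], [v_0,v_2], [v_0,v_3], [v_0,v_4], [v_1,v_2], [v_1,v_3], [v_1,v_4], [v_2,v_3], [v_2,v_4], [v_3,v_4]
  2-simplices (5): [v_0,v_1,v_2], [v_0,v_2,v_4], [v_0,v_3,v_4], [v_1,v_2,v_3], [v_1,v_3,v_4]

Hence C_0 ≅ Z^5, C_1 ≅ Z^10, C_2 ≅ Z^5.

Boundary ∂_1: C_1 → C_0 sends each edge [p,q] (with p < q) to q − p. For instance
  ∂[v_1,v_2] = [v_2] − [v_1].
As a 5×10 matrix over Z this has rank 4, with invariant factors (1,1,1,1).

∂_2: C_2 → C_1 maps a triangle to the signed sum of its edges. For instance
  ∂[v_0,v_1,v_2] = [v_1,v_2] − [v_0,v_2] + [v_0,v_1],
  ∂[v_1,v_2,v_3] = [v_2,v_3] − [v_1,v_3] + [v_1,v_2].
As a 10×5 matrix over Z this has rank 5, with invariant factors (1,1,1,1,1).

Now H_k = ker ∂_k / im ∂_{k+1}, so:

  H_1: rank ker ∂_1 − rank ∂_2 = (10 − 4) − 5 = 1, and the invariant factors of ∂_2 are all 1, so H_1 ≅ Z.

H_1 = Z.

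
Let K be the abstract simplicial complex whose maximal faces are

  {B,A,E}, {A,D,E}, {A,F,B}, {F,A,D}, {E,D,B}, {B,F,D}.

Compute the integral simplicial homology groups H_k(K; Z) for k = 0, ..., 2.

H_0 ≅ Z,  H_1 = 0,  H_2 ≅ Z.

We work with the vertex ordering A < B < D < E < F. The simplices of K, each written with vertices in increasing order, are:

  0-simplices (5): A, B, D, E, F
  1-simplices (9): AB, AD, AE, AF, BD, BE, BF, DE, DF
  2-simplices (6): ABE, ABF, ADE, ADF, BDE, BDF

Hence C_0 ≅ Z^5, C_1 ≅ Z^9, C_2 ≅ Z^6.

∂_1: C_1 → C_0 maps an edge to its endpoints' difference, ∂[p,q] = q − p. For instance
  ∂BF = F − B.
This gives a 5×9 integer matrix of rank 4; reducing to Smith normal form yields diagonal entries (1,1,1,1).

The boundary map ∂_2: C_2 → C_1 acts by ∂[p,q,r] = [q,r] − [p,r] + [p,q]. For instance
  ∂BDF = DF − BF + BD,
  ∂ADE = DE − AE + AD.
This gives a 9×6 integer matrix of rank 5; reducing to Smith normal form yields diagonal entries (1,1,1,1,1).

From H_k ≅ ker(∂_k) / im(∂_{k+1}) we obtain:

  H_0: rank C_0 − rank ∂_1 = 5 − 4 = 1, and the invariant factors of ∂_1 are all 1, so H_0 ≅ Z.
  H_1: rank ker ∂_1 − rank ∂_2 = (9 − 4) − 5 = 0, and the invariant factors of ∂_2 are all 1, so H_1 ≅ 0.
  H_2: rank ker ∂_2 − rank ∂_3 = (6 − 5) − 0 = 1, and there is no ∂_3, so H_2 ≅ Z.

As a check, the Euler characteristic is 5 − 9 + 6 = 2, which agrees with 1 − 0 + 1 = 2.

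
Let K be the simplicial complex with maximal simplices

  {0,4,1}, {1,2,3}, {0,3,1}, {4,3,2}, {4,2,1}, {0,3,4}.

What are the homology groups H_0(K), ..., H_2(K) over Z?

Fix the vertex order 0 < 1 < 2 < 3 < 4 and write every simplex with vertices in increasing order. Then dim K = 2 and the simplices of K are:

  0-simplices (5): [0], [1], [2], [3], [4]
  1-simplices (9): [0,1], [0,3], [0,4], [1,2], [1,3], [1,4], [2,3], [2,4], [3,4]
  2-simplices (6): [0,1,3], [0,1,4], [0,3,4], [1,2,3], [1,2,4], [2,3,4]

Hence C_0 ≅ Z^5, C_1 ≅ Z^9, C_2 ≅ Z^6.

The boundary map ∂_1: C_1 → C_0 is given by ∂[p,q] = [q] − [p]. For instance
  ∂[1,3] = [3] − [1].
The resulting 5×9 matrix has rank 4, and its Smith normal form has invariant factors (1,1,1,1).

The boundary map ∂_2: C_2 → C_1 maps a triangle to the signed sum of its edges. For instance
  ∂[1,2,4] = [2,4] − [1,4] + [1,2],
  ∂[0,1,3] = [1,3] − [0,3] + [0,1].
As a 9×6 matrix over Z this has rank 5, with invariant factors (1,1,1,1,1).

Now H_k = ker ∂_k / im ∂_{k+1}, so:

  H_0: rank C_0 − rank ∂_1 = 5 − 4 = 1, and the invariant factors of ∂_1 are all 1, so H_0 ≅ Z.
  H_1: rank ker ∂_1 − rank ∂_2 = (9 − 4) − 5 = 0, and the invariant factors of ∂_2 are all 1, so H_1 ≅ 0.
  H_2: rank ker ∂_2 − rank ∂_3 = (6 − 5) − 0 = 1, and there is no ∂_3, so H_2 ≅ Z.

H_0 = Z,  H_1 = 0,  H_2 = Z.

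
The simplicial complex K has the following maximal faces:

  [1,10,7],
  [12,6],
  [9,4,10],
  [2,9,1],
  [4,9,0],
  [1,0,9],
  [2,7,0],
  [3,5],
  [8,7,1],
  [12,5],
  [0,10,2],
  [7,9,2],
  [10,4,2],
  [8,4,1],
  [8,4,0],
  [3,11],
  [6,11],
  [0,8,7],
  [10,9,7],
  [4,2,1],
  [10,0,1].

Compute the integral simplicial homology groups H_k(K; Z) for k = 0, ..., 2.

H_0 = Z^2,  H_1 = Z^3,  H_2 = Z.

Fix the vertex order 0 < 1 < 2 < 3 < 4 < 5 < 6 < 7 < 8 < 9 < 10 < 11 < 12 and write every simplex with vertices in increasing order. Then dim K = 2 and the simplices of K are:

  0-simplices (13): [0], [1], [2], [3], [4], [5], [6], [7], [8], [9], [10], [11], [12]
  1-simplices (29): (29 of them)
  2-simplices (16): [0,1,9], [0,1,10], [0,2,7], [0,2,10], [0,4,8], [0,4,9], [0,7,8], [1,2,4], [1,2,9], [1,4,8], [1,7,8], [1,7,10], [2,4,10], [2,7,9], [4,9,10], [7,9,10]

Hence C_0 ≅ Z^13, C_1 ≅ Z^29, C_2 ≅ Z^16.

The boundary map ∂_1: C_1 → C_0 is given by ∂[p,q] = [q] − [p]. For instance
  ∂[0,10] = [10] − [0].
The resulting 13×29 matrix has rank 11, and its Smith normal form has invariant factors (1,1,1,1,1,1,1,1,1,1,1).

Boundary ∂_2: C_2 → C_1 sends each 2-simplex [p,q,r] to [q,r] − [p,r] + [p,q]. For instance
  ∂[1,7,10] = [7,10] − [1,10] + [1,7],
  ∂[0,4,8] = [4,8] − [0,8] + [0,4].
The resulting 29×16 matrix has rank 15, and its Smith normal form has invariant factors (1,1,1,1,1,1,1,1,1,1,1,1,1,1,1).

Now H_k = ker ∂_k / im ∂_{k+1}, so:

  H_0: rank C_0 − rank ∂_1 = 13 − 11 = 2, and the invariant factors of ∂_1 are all 1, so H_0 ≅ Z^2.
  H_1: rank ker ∂_1 − rank ∂_2 = (29 − 11) − 15 = 3, and the invariant factors of ∂_2 are all 1, so H_1 ≅ Z^3.
  H_2: rank ker ∂_2 − rank ∂_3 = (16 − 15) − 0 = 1, and there is no ∂_3, so H_2 ≅ Z.

As a check, the Euler characteristic is 13 − 29 + 16 = 0, which agrees with 2 − 3 + 1 = 0.
(K is a triangulation of the disjoint union of the circle S^1 and the torus T^2.)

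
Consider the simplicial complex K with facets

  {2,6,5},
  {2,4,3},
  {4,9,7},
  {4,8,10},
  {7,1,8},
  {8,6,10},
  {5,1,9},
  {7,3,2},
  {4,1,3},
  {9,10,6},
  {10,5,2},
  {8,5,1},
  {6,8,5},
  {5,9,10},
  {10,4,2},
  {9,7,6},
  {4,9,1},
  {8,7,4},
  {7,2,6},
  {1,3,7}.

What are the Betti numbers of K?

b_0 = 1, b_1 = 1, b_2 = 0.

We work with the vertex ordering 1 < 2 < 3 < 4 < 5 < 6 < 7 < 8 < 9 < 10. The simplices of K, each written with vertices in increasing order, are:

  0-simplices (10): [1], [2], [3], [4], [5], [6], [7], [8], [9], [10]
  1-simplices (30): (30 of them)
  2-simplices (20): (20 of them)

Hence C_0 ≅ Z^10, C_1 ≅ Z^30, C_2 ≅ Z^20.

Boundary ∂_1: C_1 → C_0 maps an edge to its endpoints' difference, ∂[p,q] = q − p.
The resulting 10×30 matrix has rank 9, and its Smith normal form has invariant factors (1,1,1,1,1,1,1,1,1).

Boundary ∂_2: C_2 → C_1 maps a triangle to the signed sum of its edges. For instance
  ∂[4,7,9] = [7,9] − [4,9] + [4,7],
  ∂[1,4,9] = [4,9] − [1,9] + [1,4].
As a 30×20 matrix over Z this has rank 20, with invariant factors (1,1,1,1,1,1,1,1,1,1,1,1,1,1,1,1,1,1,1,2).

Reading off H_k = ker ∂_k / im ∂_{k+1}:

  H_0: rank C_0 − rank ∂_1 = 10 − 9 = 1, and the invariant factors of ∂_1 are all 1, so H_0 ≅ Z.
  H_1: rank ker ∂_1 − rank ∂_2 = (30 − 9) − 20 = 1, and ∂_2 has invariant factor 2 > 1, so H_1 ≅ Z × Z/2.
  H_2: rank ker ∂_2 − rank ∂_3 = (20 − 20) − 0 = 0, and there is no ∂_3, so H_2 ≅ 0.

Hence the Betti numbers are b_0 = 1, b_1 = 1, b_2 = 0.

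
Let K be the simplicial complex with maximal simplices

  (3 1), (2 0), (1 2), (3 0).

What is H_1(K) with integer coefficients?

H_1 = Z.

Fix the vertex order 0 < 1 < 2 < 3 and write every simplex with vertices in increasing order. Then dim K = 1 and the simplices of K are:

  0-simplices (4): [0], [1], [2], [3]
  1-simplices (4): [0,2], [0,3], [1,2], [1,3]

giving chain groups C_0 ≅ Z^4, C_1 ≅ Z^4.

Boundary ∂_1: C_1 → C_0 maps an edge to its endpoints' difference, ∂[p,q] = q − p.
This gives a 4×4 integer matrix of rank 3; reducing to Smith normal form yields diagonal entries (1,1,1).

From H_k ≅ ker(∂_k) / im(∂_{k+1}) we obtain:

  H_1: rank ker ∂_1 − rank ∂_2 = (4 − 3) − 0 = 1, and there is no ∂_2, so H_1 ≅ Z.

(K is a triangulation of the circle S^1.)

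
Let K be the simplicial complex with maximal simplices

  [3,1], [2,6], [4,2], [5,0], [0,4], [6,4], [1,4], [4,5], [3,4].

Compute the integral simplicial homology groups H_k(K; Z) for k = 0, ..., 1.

K has 7 vertices, 9 edges.
rank ∂_0 = 0, rank ∂_1 = 6 ⇒ b_0 = 7 − 0 − 6 = 1; all invariant factors of ∂_1 are 1 so no torsion. So H_0 ≅ Z.
rank ∂_1 = 6, rank ∂_2 = 0 ⇒ b_1 = 9 − 6 − 0 = 3. So H_1 ≅ Z^3.

H_0 ≅ Z,  H_1 ≅ Z^3.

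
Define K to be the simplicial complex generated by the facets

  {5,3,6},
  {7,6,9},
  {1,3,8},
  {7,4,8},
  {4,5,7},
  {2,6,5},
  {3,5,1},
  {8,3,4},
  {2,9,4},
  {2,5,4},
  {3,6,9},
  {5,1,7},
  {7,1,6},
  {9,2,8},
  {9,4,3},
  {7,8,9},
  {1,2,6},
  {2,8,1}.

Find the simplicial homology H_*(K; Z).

K has 9 vertices, 27 edges, 18 triangles.
rank ∂_0 = 0, rank ∂_1 = 8 ⇒ b_0 = 9 − 0 − 8 = 1; all invariant factors of ∂_1 are 1 so no torsion. So H_0 ≅ Z.
rank ∂_1 = 8, rank ∂_2 = 18 ⇒ b_1 = 27 − 8 − 18 = 1; ∂_2 has invariant factor(s) [2] giving torsion. So H_1 ≅ Z ⊕ Z/2Z.
rank ∂_2 = 18, rank ∂_3 = 0 ⇒ b_2 = 18 − 18 − 0 = 0. So H_2 ≅ 0.

H_0 = Z,  H_1 = Z ⊕ Z/2Z,  H_2 = 0.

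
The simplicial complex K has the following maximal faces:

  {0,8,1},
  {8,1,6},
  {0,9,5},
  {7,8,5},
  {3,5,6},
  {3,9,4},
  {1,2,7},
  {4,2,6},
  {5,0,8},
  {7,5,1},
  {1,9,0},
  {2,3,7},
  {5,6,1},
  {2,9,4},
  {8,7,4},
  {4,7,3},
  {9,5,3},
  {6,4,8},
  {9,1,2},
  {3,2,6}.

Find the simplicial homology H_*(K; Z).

K has 10 vertices, 30 edges, 20 triangles.
rank ∂_0 = 0, rank ∂_1 = 9 ⇒ b_0 = 10 − 0 − 9 = 1; all invariant factors of ∂_1 are 1 so no torsion. So H_0 = Z.
rank ∂_1 = 9, rank ∂_2 = 20 ⇒ b_1 = 30 − 9 − 20 = 1; ∂_2 has invariant factor(s) [2] giving torsion. So H_1 = Z ⊕ Z/2Z.
rank ∂_2 = 20, rank ∂_3 = 0 ⇒ b_2 = 20 − 20 − 0 = 0. So H_2 = 0.

H_0 ≅ Z,  H_1 ≅ Z ⊕ Z/2Z,  H_2 = 0.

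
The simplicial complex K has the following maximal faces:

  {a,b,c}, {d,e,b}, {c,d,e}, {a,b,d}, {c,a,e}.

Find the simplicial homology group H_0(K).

We work with the vertex ordering a < b < c < d < e. The simplices of K, each written with vertices in increasing order, are:

  0-simplices (5): a, b, c, d, e
  1-simplices (10): ab, ac, ad, ae, bc, bd, be, cd, ce, de
  2-simplices (5): abc, abd, ace, bde, cde

so the chain groups are C_0 ≅ Z^5, C_1 ≅ Z^10, C_2 ≅ Z^5.

∂_1: C_1 → C_0 maps an edge to its endpoints' difference, ∂[p,q] = q − p. For instance
  ∂ad = d − a.
The 5×10 boundary matrix has rank 4 and Smith normal form diag(1,1,1,1).

∂_2: C_2 → C_1 maps a triangle to the signed sum of its edges. For instance
  ∂ace = ce − ae + ac,
  ∂abc = bc − ac + ab.
This gives a 10×5 integer matrix of rank 5; reducing to Smith normal form yields diagonal entries (1,1,1,1,1).

Now H_k = ker ∂_k / im ∂_{k+1}, so:

  H_0: rank C_0 − rank ∂_1 = 5 − 4 = 1, and the invariant factors of ∂_1 are all 1, so H_0 ≅ Z.

H_0 ≅ Z.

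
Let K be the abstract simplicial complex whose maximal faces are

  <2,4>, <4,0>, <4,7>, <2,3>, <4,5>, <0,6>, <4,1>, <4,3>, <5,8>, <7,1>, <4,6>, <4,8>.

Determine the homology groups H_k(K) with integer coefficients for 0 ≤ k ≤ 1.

H_0 = Z,  H_1 = Z^4.

Order the vertices as 0 < 1 < 2 < 3 < 4 < 5 < 6 < 7 < 8. Listing each simplex with vertices in this order, K has dimension 1 with simplices:

  0-simplices (9): [0], [1], [2], [3], [4], [5], [6], [7], [8]
  1-simplices (12): [0,4], [0,6], [1,4], [1,7], [2,3], [2,4], [3,4], [4,5], [4,6], [4,7], [4,8], [5,8]

Hence C_0 ≅ Z^9, C_1 ≅ Z^12.

∂_1: C_1 → C_0 maps an edge to its endpoints' difference, ∂[p,q] = q − p. For instance
  ∂[4,7] = [7] − [4].
The resulting 9×12 matrix has rank 8, and its Smith normal form has invariant factors (1,1,1,1,1,1,1,1).

From H_k ≅ ker(∂_k) / im(∂_{k+1}) we obtain:

  H_0: rank C_0 − rank ∂_1 = 9 − 8 = 1, and the invariant factors of ∂_1 are all 1, so H_0 ≅ Z.
  H_1: rank ker ∂_1 − rank ∂_2 = (12 − 8) − 0 = 4, and there is no ∂_2, so H_1 ≅ Z^4.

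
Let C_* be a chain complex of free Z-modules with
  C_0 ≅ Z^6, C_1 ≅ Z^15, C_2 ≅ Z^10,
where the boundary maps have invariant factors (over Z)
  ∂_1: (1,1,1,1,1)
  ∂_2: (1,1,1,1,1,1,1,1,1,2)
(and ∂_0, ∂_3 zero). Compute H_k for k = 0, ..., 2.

H_0 = Z,  H_1 = Z_2,  H_2 = 0.

H_0: b_0 = 6 − 0 − 5 = 1; torsion from ∂_1 factors > 1: none. So H_0 = Z.
H_1: b_1 = 15 − 5 − 10 = 0; torsion from ∂_2 factors > 1: [2]. So H_1 = Z_2.
H_2: b_2 = 10 − 10 − 0 = 0; torsion from ∂_3 factors > 1: none. So H_2 = 0.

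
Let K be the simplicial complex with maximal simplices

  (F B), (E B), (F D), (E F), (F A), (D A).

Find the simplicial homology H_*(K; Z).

H_0 ≅ Z,  H_1 ≅ Z^2.

Take the total order A < B < D < E < F on the vertex set. Then K (dimension 1) consists of the simplices:

  0-simplices (5): A, B, D, E, F
  1-simplices (6): AD, AF, BE, BF, DF, EF

Hence C_0 ≅ Z^5, C_1 ≅ Z^6.

Boundary ∂_1: C_1 → C_0 sends each edge [p,q] (with p < q) to q − p. For instance
  ∂BE = E − B.
This gives a 5×6 integer matrix of rank 4; reducing to Smith normal form yields diagonal entries (1,1,1,1).

Computing H_k = (kernel of ∂_k) / (image of ∂_{k+1}):

  H_0: rank C_0 − rank ∂_1 = 5 − 4 = 1, and the invariant factors of ∂_1 are all 1, so H_0 ≅ Z.
  H_1: rank ker ∂_1 − rank ∂_2 = (6 − 4) − 0 = 2, and there is no ∂_2, so H_1 ≅ Z^2.

As a check, the Euler characteristic is 5 − 6 = -1, which agrees with 1 − 2 = -1.
(K is a triangulation of a wedge of 2 circles.)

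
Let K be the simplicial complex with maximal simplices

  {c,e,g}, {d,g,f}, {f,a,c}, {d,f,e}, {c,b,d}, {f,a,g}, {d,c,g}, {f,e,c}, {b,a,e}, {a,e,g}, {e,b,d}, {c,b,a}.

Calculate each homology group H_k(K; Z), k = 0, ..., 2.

H_0 ≅ Z,  H_1 ≅ Z/2,  H_2 = 0.

Fix the vertex order a < b < c < d < e < f < g and write every simplex with vertices in increasing order. Then dim K = 2 and the simplices of K are:

  0-simplices (7): a, b, c, d, e, f, g
  1-simplices (18): ab, ac, ae, af, ag, bc, bd, be, cd, ce, cf, cg, de, df, dg, ef, eg, fg
  2-simplices (12): abc, abe, acf, aeg, afg, bcd, bde, cdg, cef, ceg, def, dfg

giving chain groups C_0 ≅ Z^7, C_1 ≅ Z^18, C_2 ≅ Z^12.

The boundary map ∂_1: C_1 → C_0 maps an edge to its endpoints' difference, ∂[p,q] = q − p.
As a 7×18 matrix over Z this has rank 6, with invariant factors (1,1,1,1,1,1).

The boundary map ∂_2: C_2 → C_1 sends each 2-simplex [p,q,r] to [q,r] − [p,r] + [p,q]. For instance
  ∂bde = de − be + bd,
  ∂abe = be − ae + ab.
The 18×12 boundary matrix has rank 12 and Smith normal form diag(1,1,1,1,1,1,1,1,1,1,1,2).

Now H_k = ker ∂_k / im ∂_{k+1}, so:

  H_0: rank C_0 − rank ∂_1 = 7 − 6 = 1, and the invariant factors of ∂_1 are all 1, so H_0 ≅ Z.
  H_1: rank ker ∂_1 − rank ∂_2 = (18 − 6) − 12 = 0, and ∂_2 has invariant factor 2 > 1, so H_1 ≅ Z/2.
  H_2: rank ker ∂_2 − rank ∂_3 = (12 − 12) − 0 = 0, and there is no ∂_3, so H_2 ≅ 0.

As a check, the Euler characteristic is 7 − 18 + 12 = 1, which agrees with 1 − 0 + 0 = 1.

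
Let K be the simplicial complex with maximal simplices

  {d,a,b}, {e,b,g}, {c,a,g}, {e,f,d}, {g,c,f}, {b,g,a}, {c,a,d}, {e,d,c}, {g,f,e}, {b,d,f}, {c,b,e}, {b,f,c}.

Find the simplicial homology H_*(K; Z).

H_0 = Z,  H_1 = Z/2Z,  H_2 = 0.

Order the vertices as a < b < c < d < e < f < g. Listing each simplex with vertices in this order, K has dimension 2 with simplices:

  0-simplices (7): a, b, c, d, e, f, g
  1-simplices (18): ab, ac, ad, ag, bc, bd, be, bf, bg, cd, ce, cf, cg, de, df, ef, eg, fg
  2-simplices (12): abd, abg, acd, acg, bce, bcf, bdf, beg, cde, cfg, def, efg

Hence C_0 ≅ Z^7, C_1 ≅ Z^18, C_2 ≅ Z^12.

Boundary ∂_1: C_1 → C_0 is given by ∂[p,q] = [q] − [p].
As a 7×18 matrix over Z this has rank 6, with invariant factors (1,1,1,1,1,1).

The boundary map ∂_2: C_2 → C_1 maps a triangle to the signed sum of its edges. For instance
  ∂def = ef − df + de,
  ∂cde = de − ce + cd.
The 18×12 boundary matrix has rank 12 and Smith normal form diag(1,1,1,1,1,1,1,1,1,1,1,2).

Now H_k = ker ∂_k / im ∂_{k+1}, so:

  H_0: rank C_0 − rank ∂_1 = 7 − 6 = 1, and the invariant factors of ∂_1 are all 1, so H_0 = Z.
  H_1: rank ker ∂_1 − rank ∂_2 = (18 − 6) − 12 = 0, and ∂_2 has invariant factor 2 > 1, so H_1 = Z/2Z.
  H_2: rank ker ∂_2 − rank ∂_3 = (12 − 12) − 0 = 0, and there is no ∂_3, so H_2 = 0.

As a check, the Euler characteristic is 7 − 18 + 12 = 1, which agrees with 1 − 0 + 0 = 1.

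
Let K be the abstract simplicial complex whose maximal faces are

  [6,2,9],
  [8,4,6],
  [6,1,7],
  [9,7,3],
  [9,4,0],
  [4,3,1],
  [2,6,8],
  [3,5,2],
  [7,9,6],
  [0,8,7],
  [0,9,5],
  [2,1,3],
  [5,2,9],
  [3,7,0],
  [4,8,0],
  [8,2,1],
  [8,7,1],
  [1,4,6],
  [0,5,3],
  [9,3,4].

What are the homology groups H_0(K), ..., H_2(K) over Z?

K has 10 vertices, 30 edges, 20 triangles.
rank ∂_0 = 0, rank ∂_1 = 9 ⇒ b_0 = 10 − 0 − 9 = 1; all invariant factors of ∂_1 are 1 so no torsion. So H_0 = Z.
rank ∂_1 = 9, rank ∂_2 = 20 ⇒ b_1 = 30 − 9 − 20 = 1; ∂_2 has invariant factor(s) [2] giving torsion. So H_1 = Z ⊕ Z/2.
rank ∂_2 = 20, rank ∂_3 = 0 ⇒ b_2 = 20 − 20 − 0 = 0. So H_2 = 0.

H_0 ≅ Z,  H_1 ≅ Z ⊕ Z/2,  H_2 = 0.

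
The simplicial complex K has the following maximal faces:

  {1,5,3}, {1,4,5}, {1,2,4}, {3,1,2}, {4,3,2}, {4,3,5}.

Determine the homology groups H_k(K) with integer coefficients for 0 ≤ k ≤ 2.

H_0 ≅ Z,  H_1 = 0,  H_2 ≅ Z.

Fix the vertex order 1 < 2 < 3 < 4 < 5 and write every simplex with vertices in increasing order. Then dim K = 2 and the simplices of K are:

  0-simplices (5): [1], [2], [3], [4], [5]
  1-simplices (9): [1,2], [1,3], [1,4], [1,5], [2,3], [2,4], [3,4], [3,5], [4,5]
  2-simplices (6): [1,2,3], [1,2,4], [1,3,5], [1,4,5], [2,3,4], [3,4,5]

so the chain groups are C_0 ≅ Z^5, C_1 ≅ Z^9, C_2 ≅ Z^6.

The boundary map ∂_1: C_1 → C_0 is given by ∂[p,q] = [q] − [p].
As a 5×9 matrix over Z this has rank 4, with invariant factors (1,1,1,1).

The boundary map ∂_2: C_2 → C_1 sends each 2-simplex [p,q,r] to [q,r] − [p,r] + [p,q]. For instance
  ∂[3,4,5] = [4,5] − [3,5] + [3,4],
  ∂[1,2,3] = [2,3] − [1,3] + [1,2].
The resulting 9×6 matrix has rank 5, and its Smith normal form has invariant factors (1,1,1,1,1).

Computing H_k = (kernel of ∂_k) / (image of ∂_{k+1}):

  H_0: rank C_0 − rank ∂_1 = 5 − 4 = 1, and the invariant factors of ∂_1 are all 1, so H_0 ≅ Z.
  H_1: rank ker ∂_1 − rank ∂_2 = (9 − 4) − 5 = 0, and the invariant factors of ∂_2 are all 1, so H_1 ≅ 0.
  H_2: rank ker ∂_2 − rank ∂_3 = (6 − 5) − 0 = 1, and there is no ∂_3, so H_2 ≅ Z.

As a check, the Euler characteristic is 5 − 9 + 6 = 2, which agrees with 1 − 0 + 1 = 2.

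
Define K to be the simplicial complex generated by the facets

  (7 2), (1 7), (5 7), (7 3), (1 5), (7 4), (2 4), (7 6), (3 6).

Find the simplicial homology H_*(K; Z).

We work with the vertex ordering 1 < 2 < 3 < 4 < 5 < 6 < 7. The simplices of K, each written with vertices in increasing order, are:

  0-simplices (7): [1], [2], [3], [4], [5], [6], [7]
  1-simplices (9): [1,5], [1,7], [2,4], [2,7], [3,6], [3,7], [4,7], [5,7], [6,7]

Hence C_0 ≅ Z^7, C_1 ≅ Z^9.

Boundary ∂_1: C_1 → C_0 sends each edge [p,q] (with p < q) to q − p.
The resulting 7×9 matrix has rank 6, and its Smith normal form has invariant factors (1,1,1,1,1,1).

From H_k ≅ ker(∂_k) / im(∂_{k+1}) we obtain:

  H_0: rank C_0 − rank ∂_1 = 7 − 6 = 1, and the invariant factors of ∂_1 are all 1, so H_0 = Z.
  H_1: rank ker ∂_1 − rank ∂_2 = (9 − 6) − 0 = 3, and there is no ∂_2, so H_1 = Z^3.

(K is a triangulation of a wedge of 3 circles.)

H_0 = Z,  H_1 = Z^3.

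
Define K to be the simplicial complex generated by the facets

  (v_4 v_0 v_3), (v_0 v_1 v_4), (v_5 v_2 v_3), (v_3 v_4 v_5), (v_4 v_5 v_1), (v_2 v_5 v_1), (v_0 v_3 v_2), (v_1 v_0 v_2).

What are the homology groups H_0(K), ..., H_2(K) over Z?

H_0 ≅ Z,  H_1 = 0,  H_2 ≅ Z.

Fix the vertex order v_0 < v_1 < v_2 < v_3 < v_4 < v_5 and write every simplex with vertices in increasing order. Then dim K = 2 and the simplices of K are:

  0-simplices (6): [v_0], [v_1], [v_2], [v_3], [v_4], [v_5]
  1-simplices (12): [v_0,v_1], [v_0,v_2], [v_0,v_3], [v_0,v_4], [v_1,v_2], [v_1,v_4], [v_1,v_5], [v_2,v_3], [v_2,v_5], [v_3,v_4], [v_3,v_5], [v_4,v_5]
  2-simplices (8): [v_0,v_1,v_2], [v_0,v_1,v_4], [v_0,v_2,v_3], [v_0,v_3,v_4], [v_1,v_2,v_5], [v_1,v_4,v_5], [v_2,v_3,v_5], [v_3,v_4,v_5]

Hence C_0 ≅ Z^6, C_1 ≅ Z^12, C_2 ≅ Z^8.

The boundary map ∂_1: C_1 → C_0 sends each edge [p,q] (with p < q) to q − p. For instance
  ∂[v_1,v_4] = [v_4] − [v_1].
This gives a 6×12 integer matrix of rank 5; reducing to Smith normal form yields diagonal entries (1,1,1,1,1).

The boundary map ∂_2: C_2 → C_1 acts by ∂[p,q,r] = [q,r] − [p,r] + [p,q]. For instance
  ∂[v_0,v_3,v_4] = [v_3,v_4] − [v_0,v_4] + [v_0,v_3],
  ∂[v_1,v_2,v_5] = [v_2,v_5] − [v_1,v_5] + [v_1,v_2].
This gives a 12×8 integer matrix of rank 7; reducing to Smith normal form yields diagonal entries (1,1,1,1,1,1,1).

From H_k ≅ ker(∂_k) / im(∂_{k+1}) we obtain:

  H_0: rank C_0 − rank ∂_1 = 6 − 5 = 1, and the invariant factors of ∂_1 are all 1, so H_0 ≅ Z.
  H_1: rank ker ∂_1 − rank ∂_2 = (12 − 5) − 7 = 0, and the invariant factors of ∂_2 are all 1, so H_1 ≅ 0.
  H_2: rank ker ∂_2 − rank ∂_3 = (8 − 7) − 0 = 1, and there is no ∂_3, so H_2 ≅ Z.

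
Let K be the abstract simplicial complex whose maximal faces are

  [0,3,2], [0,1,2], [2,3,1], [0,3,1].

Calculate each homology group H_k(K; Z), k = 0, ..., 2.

K has 4 vertices, 6 edges, 4 triangles.
rank ∂_0 = 0, rank ∂_1 = 3 ⇒ b_0 = 4 − 0 − 3 = 1; all invariant factors of ∂_1 are 1 so no torsion. So H_0 = Z.
rank ∂_1 = 3, rank ∂_2 = 3 ⇒ b_1 = 6 − 3 − 3 = 0; all invariant factors of ∂_2 are 1 so no torsion. So H_1 = 0.
rank ∂_2 = 3, rank ∂_3 = 0 ⇒ b_2 = 4 − 3 − 0 = 1. So H_2 = Z.

H_0 ≅ Z,  H_1 = 0,  H_2 ≅ Z.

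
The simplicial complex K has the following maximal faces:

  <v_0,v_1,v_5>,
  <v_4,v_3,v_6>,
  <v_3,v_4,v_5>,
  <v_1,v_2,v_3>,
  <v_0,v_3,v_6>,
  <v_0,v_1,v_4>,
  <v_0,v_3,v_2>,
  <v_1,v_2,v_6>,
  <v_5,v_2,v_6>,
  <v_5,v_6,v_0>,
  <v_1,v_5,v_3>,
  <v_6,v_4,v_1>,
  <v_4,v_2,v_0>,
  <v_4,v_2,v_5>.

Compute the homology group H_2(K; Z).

Take the total order v_0 < v_1 < v_2 < v_3 < v_4 < v_5 < v_6 on the vertex set. Then K (dimension 2) consists of the simplices:

  0-simplices (7): [v_0], [v_1], [v_2], [v_3], [v_4], [v_5], [v_6]
  1-simplices (21): (21 of them)
  2-simplices (14): (14 of them)

so the chain groups are C_0 ≅ Z^7, C_1 ≅ Z^21, C_2 ≅ Z^14.

∂_1: C_1 → C_0 maps an edge to its endpoints' difference, ∂[p,q] = q − p.
The 7×21 boundary matrix has rank 6 and Smith normal form diag(1,1,1,1,1,1).

The boundary map ∂_2: C_2 → C_1 maps a triangle to the signed sum of its edges. For instance
  ∂[v_0,v_3,v_6] = [v_3,v_6] − [v_0,v_6] + [v_0,v_3],
  ∂[v_0,v_2,v_3] = [v_2,v_3] − [v_0,v_3] + [v_0,v_2].
The 21×14 boundary matrix has rank 13 and Smith normal form diag(1,1,1,1,1,1,1,1,1,1,1,1,1).

Computing H_k = (kernel of ∂_k) / (image of ∂_{k+1}):

  H_2: rank ker ∂_2 − rank ∂_3 = (14 − 13) − 0 = 1, and there is no ∂_3, so H_2 ≅ Z.

H_2 = Z.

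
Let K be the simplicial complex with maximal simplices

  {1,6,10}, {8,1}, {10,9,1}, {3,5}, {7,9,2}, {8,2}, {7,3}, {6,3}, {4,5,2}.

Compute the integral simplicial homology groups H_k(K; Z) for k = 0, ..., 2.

K has 10 vertices, 16 edges, 4 triangles.
rank ∂_0 = 0, rank ∂_1 = 9 ⇒ b_0 = 10 − 0 − 9 = 1; all invariant factors of ∂_1 are 1 so no torsion. So H_0 = Z.
rank ∂_1 = 9, rank ∂_2 = 4 ⇒ b_1 = 16 − 9 − 4 = 3; all invariant factors of ∂_2 are 1 so no torsion. So H_1 = Z^3.
rank ∂_2 = 4, rank ∂_3 = 0 ⇒ b_2 = 4 − 4 − 0 = 0. So H_2 = 0.

H_0 = Z,  H_1 = Z^3,  H_2 = 0.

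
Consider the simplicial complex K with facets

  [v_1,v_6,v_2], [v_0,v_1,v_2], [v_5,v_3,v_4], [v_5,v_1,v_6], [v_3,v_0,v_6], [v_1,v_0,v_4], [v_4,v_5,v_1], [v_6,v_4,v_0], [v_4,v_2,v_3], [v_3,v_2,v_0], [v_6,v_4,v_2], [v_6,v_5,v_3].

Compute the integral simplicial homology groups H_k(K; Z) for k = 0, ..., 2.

Fix the vertex order v_0 < v_1 < v_2 < v_3 < v_4 < v_5 < v_6 and write every simplex with vertices in increasing order. Then dim K = 2 and the simplices of K are:

  0-simplices (7): [v_0], [v_1], [v_2], [v_3], [v_4], [v_5], [v_6]
  1-simplices (18): (18 of them)
  2-simplices (12): (12 of them)

giving chain groups C_0 ≅ Z^7, C_1 ≅ Z^18, C_2 ≅ Z^12.

The boundary map ∂_1: C_1 → C_0 maps an edge to its endpoints' difference, ∂[p,q] = q − p. For instance
  ∂[v_5,v_6] = [v_6] − [v_5].
The 7×18 boundary matrix has rank 6 and Smith normal form diag(1,1,1,1,1,1).

Boundary ∂_2: C_2 → C_1 acts by ∂[p,q,r] = [q,r] − [p,r] + [p,q]. For instance
  ∂[v_1,v_2,v_6] = [v_2,v_6] − [v_1,v_6] + [v_1,v_2],
  ∂[v_0,v_1,v_2] = [v_1,v_2] − [v_0,v_2] + [v_0,v_1].
This gives a 18×12 integer matrix of rank 12; reducing to Smith normal form yields diagonal entries (1,1,1,1,1,1,1,1,1,1,1,2).

From H_k ≅ ker(∂_k) / im(∂_{k+1}) we obtain:

  H_0: rank C_0 − rank ∂_1 = 7 − 6 = 1, and the invariant factors of ∂_1 are all 1, so H_0 = Z.
  H_1: rank ker ∂_1 − rank ∂_2 = (18 − 6) − 12 = 0, and ∂_2 has invariant factor 2 > 1, so H_1 = Z_2.
  H_2: rank ker ∂_2 − rank ∂_3 = (12 − 12) − 0 = 0, and there is no ∂_3, so H_2 = 0.

As a check, the Euler characteristic is 7 − 18 + 12 = 1, which agrees with 1 − 0 + 0 = 1.

H_0 ≅ Z,  H_1 ≅ Z_2,  H_2 = 0.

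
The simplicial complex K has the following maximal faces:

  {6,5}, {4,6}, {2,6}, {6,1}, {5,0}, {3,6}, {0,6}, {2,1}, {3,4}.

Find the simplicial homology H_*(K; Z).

H_0 ≅ Z,  H_1 ≅ Z^3.

K has 7 vertices, 9 edges.
rank ∂_0 = 0, rank ∂_1 = 6 ⇒ b_0 = 7 − 0 − 6 = 1; all invariant factors of ∂_1 are 1 so no torsion. So H_0 = Z.
rank ∂_1 = 6, rank ∂_2 = 0 ⇒ b_1 = 9 − 6 − 0 = 3. So H_1 = Z^3.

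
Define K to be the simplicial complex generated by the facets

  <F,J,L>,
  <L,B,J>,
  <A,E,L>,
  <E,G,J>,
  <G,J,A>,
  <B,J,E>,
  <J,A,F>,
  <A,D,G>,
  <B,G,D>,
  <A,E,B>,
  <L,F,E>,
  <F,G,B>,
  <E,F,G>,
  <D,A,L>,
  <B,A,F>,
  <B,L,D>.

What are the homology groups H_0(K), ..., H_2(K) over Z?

Order the vertices as A < B < D < E < F < G < J < L. Listing each simplex with vertices in this order, K has dimension 2 with simplices:

  0-simplices (8): A, B, D, E, F, G, J, L
  1-simplices (24): AB, AD, AE, AF, AG, AJ, AL, BD, BE, BF, BG, BJ, BL, DG, DL, EF, EG, EJ, EL, FG, FJ, FL, GJ, JL
  2-simplices (16): ABE, ABF, ADG, ADL, AEL, AFJ, AGJ, BDG, BDL, BEJ, BFG, BJL, EFG, EFL, EGJ, FJL

Hence C_0 ≅ Z^8, C_1 ≅ Z^24, C_2 ≅ Z^16.

The boundary map ∂_1: C_1 → C_0 is given by ∂[p,q] = [q] − [p]. For instance
  ∂GJ = J − G.
The resulting 8×24 matrix has rank 7, and its Smith normal form has invariant factors (1,1,1,1,1,1,1).

∂_2: C_2 → C_1 acts by ∂[p,q,r] = [q,r] − [p,r] + [p,q]. For instance
  ∂AFJ = FJ − AJ + AF,
  ∂BFG = FG − BG + BF.
The resulting 24×16 matrix has rank 15, and its Smith normal form has invariant factors (1,1,1,1,1,1,1,1,1,1,1,1,1,1,1).

Computing H_k = (kernel of ∂_k) / (image of ∂_{k+1}):

  H_0: rank C_0 − rank ∂_1 = 8 − 7 = 1, and the invariant factors of ∂_1 are all 1, so H_0 ≅ Z.
  H_1: rank ker ∂_1 − rank ∂_2 = (24 − 7) − 15 = 2, and the invariant factors of ∂_2 are all 1, so H_1 ≅ Z^2.
  H_2: rank ker ∂_2 − rank ∂_3 = (16 − 15) − 0 = 1, and there is no ∂_3, so H_2 ≅ Z.

H_0 = Z,  H_1 = Z^2,  H_2 = Z.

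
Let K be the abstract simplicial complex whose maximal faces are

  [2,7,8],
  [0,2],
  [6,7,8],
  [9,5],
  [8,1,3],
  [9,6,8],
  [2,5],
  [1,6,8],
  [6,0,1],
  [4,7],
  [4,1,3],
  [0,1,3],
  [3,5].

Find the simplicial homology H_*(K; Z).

H_0 ≅ Z,  H_1 ≅ Z^4,  H_2 = 0.

K has 10 vertices, 21 edges, 8 triangles.
rank ∂_0 = 0, rank ∂_1 = 9 ⇒ b_0 = 10 − 0 − 9 = 1; all invariant factors of ∂_1 are 1 so no torsion. So H_0 = Z.
rank ∂_1 = 9, rank ∂_2 = 8 ⇒ b_1 = 21 − 9 − 8 = 4; all invariant factors of ∂_2 are 1 so no torsion. So H_1 = Z^4.
rank ∂_2 = 8, rank ∂_3 = 0 ⇒ b_2 = 8 − 8 − 0 = 0. So H_2 = 0.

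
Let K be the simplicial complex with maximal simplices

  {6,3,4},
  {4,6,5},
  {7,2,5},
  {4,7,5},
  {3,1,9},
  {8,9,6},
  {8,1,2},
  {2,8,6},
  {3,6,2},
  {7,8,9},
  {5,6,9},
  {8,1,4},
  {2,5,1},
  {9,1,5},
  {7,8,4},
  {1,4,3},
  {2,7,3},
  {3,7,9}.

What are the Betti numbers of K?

b_0 = 1, b_1 = 2, b_2 = 1.

Fix the vertex order 1 < 2 < 3 < 4 < 5 < 6 < 7 < 8 < 9 and write every simplex with vertices in increasing order. Then dim K = 2 and the simplices of K are:

  0-simplices (9): [1], [2], [3], [4], [5], [6], [7], [8], [9]
  1-simplices (27): (27 of them)
  2-simplices (18): [1,2,5], [1,2,8], [1,3,4], [1,3,9], [1,4,8], [1,5,9], [2,3,6], [2,3,7], [2,5,7], [2,6,8], [3,4,6], [3,7,9], [4,5,6], [4,5,7], [4,7,8], [5,6,9], [6,8,9], [7,8,9]

giving chain groups C_0 ≅ Z^9, C_1 ≅ Z^27, C_2 ≅ Z^18.

∂_1: C_1 → C_0 sends each edge [p,q] (with p < q) to q − p.
As a 9×27 matrix over Z this has rank 8, with invariant factors (1,1,1,1,1,1,1,1).

The boundary map ∂_2: C_2 → C_1 sends each 2-simplex [p,q,r] to [q,r] − [p,r] + [p,q]. For instance
  ∂[3,7,9] = [7,9] − [3,9] + [3,7],
  ∂[7,8,9] = [8,9] − [7,9] + [7,8].
The 27×18 boundary matrix has rank 17 and Smith normal form diag(1,1,1,1,1,1,1,1,1,1,1,1,1,1,1,1,1).

From H_k ≅ ker(∂_k) / im(∂_{k+1}) we obtain:

  H_0: rank C_0 − rank ∂_1 = 9 − 8 = 1, and the invariant factors of ∂_1 are all 1, so H_0 = Z.
  H_1: rank ker ∂_1 − rank ∂_2 = (27 − 8) − 17 = 2, and the invariant factors of ∂_2 are all 1, so H_1 = Z^2.
  H_2: rank ker ∂_2 − rank ∂_3 = (18 − 17) − 0 = 1, and there is no ∂_3, so H_2 = Z.

Hence the Betti numbers are b_0 = 1, b_1 = 2, b_2 = 1.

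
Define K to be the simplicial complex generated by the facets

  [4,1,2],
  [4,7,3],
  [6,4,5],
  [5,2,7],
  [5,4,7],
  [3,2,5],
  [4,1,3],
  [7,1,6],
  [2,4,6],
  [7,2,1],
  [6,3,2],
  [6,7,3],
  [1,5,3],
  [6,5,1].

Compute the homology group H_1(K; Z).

We work with the vertex ordering 1 < 2 < 3 < 4 < 5 < 6 < 7. The simplices of K, each written with vertices in increasing order, are:

  0-simplices (7): [1], [2], [3], [4], [5], [6], [7]
  1-simplices (21): [1,2], [1,3], [1,4], [1,5], [1,6], [1,7], [2,3], [2,4], [2,5], [2,6], [2,7], [3,4], [3,5], [3,6], [3,7], [4,5], [4,6], [4,7], [5,6], [5,7], [6,7]
  2-simplices (14): [1,2,4], [1,2,7], [1,3,4], [1,3,5], [1,5,6], [1,6,7], [2,3,5], [2,3,6], [2,4,6], [2,5,7], [3,4,7], [3,6,7], [4,5,6], [4,5,7]

giving chain groups C_0 ≅ Z^7, C_1 ≅ Z^21, C_2 ≅ Z^14.

∂_1: C_1 → C_0 maps an edge to its endpoints' difference, ∂[p,q] = q − p.
This gives a 7×21 integer matrix of rank 6; reducing to Smith normal form yields diagonal entries (1,1,1,1,1,1).

Boundary ∂_2: C_2 → C_1 acts by ∂[p,q,r] = [q,r] − [p,r] + [p,q]. For instance
  ∂[1,2,4] = [2,4] − [1,4] + [1,2],
  ∂[3,6,7] = [6,7] − [3,7] + [3,6].
As a 21×14 matrix over Z this has rank 13, with invariant factors (1,1,1,1,1,1,1,1,1,1,1,1,1).

From H_k ≅ ker(∂_k) / im(∂_{k+1}) we obtain:

  H_1: rank ker ∂_1 − rank ∂_2 = (21 − 6) − 13 = 2, and the invariant factors of ∂_2 are all 1, so H_1 = Z^2.

(K is a triangulation of the torus T^2.)

H_1 = Z^2.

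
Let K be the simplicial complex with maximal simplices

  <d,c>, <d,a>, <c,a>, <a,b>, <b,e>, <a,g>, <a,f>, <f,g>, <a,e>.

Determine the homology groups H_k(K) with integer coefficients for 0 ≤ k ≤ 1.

Fix the vertex order a < b < c < d < e < f < g and write every simplex with vertices in increasing order. Then dim K = 1 and the simplices of K are:

  0-simplices (7): a, b, c, d, e, f, g
  1-simplices (9): ab, ac, ad, ae, af, ag, be, cd, fg

giving chain groups C_0 ≅ Z^7, C_1 ≅ Z^9.

The boundary map ∂_1: C_1 → C_0 is given by ∂[p,q] = [q] − [p].
As a 7×9 matrix over Z this has rank 6, with invariant factors (1,1,1,1,1,1).

Reading off H_k = ker ∂_k / im ∂_{k+1}:

  H_0: rank C_0 − rank ∂_1 = 7 − 6 = 1, and the invariant factors of ∂_1 are all 1, so H_0 = Z.
  H_1: rank ker ∂_1 − rank ∂_2 = (9 − 6) − 0 = 3, and there is no ∂_2, so H_1 = Z^3.

As a check, the Euler characteristic is 7 − 9 = -2, which agrees with 1 − 3 = -2.

H_0 = Z,  H_1 = Z^3.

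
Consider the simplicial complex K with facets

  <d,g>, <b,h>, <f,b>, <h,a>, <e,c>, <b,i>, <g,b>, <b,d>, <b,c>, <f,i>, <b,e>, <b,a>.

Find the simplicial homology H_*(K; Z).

K has 9 vertices, 12 edges.
rank ∂_0 = 0, rank ∂_1 = 8 ⇒ b_0 = 9 − 0 − 8 = 1; all invariant factors of ∂_1 are 1 so no torsion. So H_0 ≅ Z.
rank ∂_1 = 8, rank ∂_2 = 0 ⇒ b_1 = 12 − 8 − 0 = 4. So H_1 ≅ Z^4.

H_0 = Z,  H_1 = Z^4.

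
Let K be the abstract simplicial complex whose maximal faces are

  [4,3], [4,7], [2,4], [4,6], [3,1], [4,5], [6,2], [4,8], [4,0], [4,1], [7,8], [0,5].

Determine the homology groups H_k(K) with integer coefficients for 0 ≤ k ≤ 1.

H_0 ≅ Z,  H_1 ≅ Z^4.

Fix the vertex order 0 < 1 < 2 < 3 < 4 < 5 < 6 < 7 < 8 and write every simplex with vertices in increasing order. Then dim K = 1 and the simplices of K are:

  0-simplices (9): [0], [1], [2], [3], [4], [5], [6], [7], [8]
  1-simplices (12): [0,4], [0,5], [1,3], [1,4], [2,4], [2,6], [3,4], [4,5], [4,6], [4,7], [4,8], [7,8]

so the chain groups are C_0 ≅ Z^9, C_1 ≅ Z^12.

The boundary map ∂_1: C_1 → C_0 sends each edge [p,q] (with p < q) to q − p.
As a 9×12 matrix over Z this has rank 8, with invariant factors (1,1,1,1,1,1,1,1).

From H_k ≅ ker(∂_k) / im(∂_{k+1}) we obtain:

  H_0: rank C_0 − rank ∂_1 = 9 − 8 = 1, and the invariant factors of ∂_1 are all 1, so H_0 = Z.
  H_1: rank ker ∂_1 − rank ∂_2 = (12 − 8) − 0 = 4, and there is no ∂_2, so H_1 = Z^4.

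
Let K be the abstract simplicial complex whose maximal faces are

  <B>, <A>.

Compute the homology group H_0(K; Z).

H_0 ≅ Z^2.

Order the vertices as A < B. Listing each simplex with vertices in this order, K has dimension 0 with simplices:

  0-simplices (2): A, B

Hence C_0 ≅ Z^2.

Now H_k = ker ∂_k / im ∂_{k+1}, so:

  H_0: rank C_0 − rank ∂_1 = 2 − 0 = 2, and there is no ∂_1, so H_0 ≅ Z^2.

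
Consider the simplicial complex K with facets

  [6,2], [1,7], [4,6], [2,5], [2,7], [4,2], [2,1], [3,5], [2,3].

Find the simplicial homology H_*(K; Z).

Order the vertices as 1 < 2 < 3 < 4 < 5 < 6 < 7. Listing each simplex with vertices in this order, K has dimension 1 with simplices:

  0-simplices (7): [1], [2], [3], [4], [5], [6], [7]
  1-simplices (9): [1,2], [1,7], [2,3], [2,4], [2,5], [2,6], [2,7], [3,5], [4,6]

so the chain groups are C_0 ≅ Z^7, C_1 ≅ Z^9.

Boundary ∂_1: C_1 → C_0 is given by ∂[p,q] = [q] − [p]. For instance
  ∂[2,4] = [4] − [2].
As a 7×9 matrix over Z this has rank 6, with invariant factors (1,1,1,1,1,1).

Computing H_k = (kernel of ∂_k) / (image of ∂_{k+1}):

  H_0: rank C_0 − rank ∂_1 = 7 − 6 = 1, and the invariant factors of ∂_1 are all 1, so H_0 = Z.
  H_1: rank ker ∂_1 − rank ∂_2 = (9 − 6) − 0 = 3, and there is no ∂_2, so H_1 = Z^3.

H_0 ≅ Z,  H_1 ≅ Z^3.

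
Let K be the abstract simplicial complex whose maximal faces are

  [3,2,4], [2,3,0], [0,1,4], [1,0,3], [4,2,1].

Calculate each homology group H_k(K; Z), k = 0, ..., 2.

H_0 = Z,  H_1 = Z,  H_2 = 0.

Fix the vertex order 0 < 1 < 2 < 3 < 4 and write every simplex with vertices in increasing order. Then dim K = 2 and the simplices of K are:

  0-simplices (5): [0], [1], [2], [3], [4]
  1-simplices (10): [0,1], [0,2], [0,3], [0,4], [1,2], [1,3], [1,4], [2,3], [2,4], [3,4]
  2-simplices (5): [0,1,3], [0,1,4], [0,2,3], [1,2,4], [2,3,4]

giving chain groups C_0 ≅ Z^5, C_1 ≅ Z^10, C_2 ≅ Z^5.

Boundary ∂_1: C_1 → C_0 is given by ∂[p,q] = [q] − [p]. For instance
  ∂[0,4] = [4] − [0].
The resulting 5×10 matrix has rank 4, and its Smith normal form has invariant factors (1,1,1,1).

∂_2: C_2 → C_1 acts by ∂[p,q,r] = [q,r] − [p,r] + [p,q]. For instance
  ∂[1,2,4] = [2,4] − [1,4] + [1,2],
  ∂[2,3,4] = [3,4] − [2,4] + [2,3].
This gives a 10×5 integer matrix of rank 5; reducing to Smith normal form yields diagonal entries (1,1,1,1,1).

From H_k ≅ ker(∂_k) / im(∂_{k+1}) we obtain:

  H_0: rank C_0 − rank ∂_1 = 5 − 4 = 1, and the invariant factors of ∂_1 are all 1, so H_0 = Z.
  H_1: rank ker ∂_1 − rank ∂_2 = (10 − 4) − 5 = 1, and the invariant factors of ∂_2 are all 1, so H_1 = Z.
  H_2: rank ker ∂_2 − rank ∂_3 = (5 − 5) − 0 = 0, and there is no ∂_3, so H_2 = 0.

As a check, the Euler characteristic is 5 − 10 + 5 = 0, which agrees with 1 − 1 + 0 = 0.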